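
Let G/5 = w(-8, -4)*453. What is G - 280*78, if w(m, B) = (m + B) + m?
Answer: -67140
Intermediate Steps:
w(m, B) = B + 2*m (w(m, B) = (B + m) + m = B + 2*m)
G = -45300 (G = 5*((-4 + 2*(-8))*453) = 5*((-4 - 16)*453) = 5*(-20*453) = 5*(-9060) = -45300)
G - 280*78 = -45300 - 280*78 = -45300 - 21840 = -67140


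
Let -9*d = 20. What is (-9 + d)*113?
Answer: -11413/9 ≈ -1268.1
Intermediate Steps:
d = -20/9 (d = -1/9*20 = -20/9 ≈ -2.2222)
(-9 + d)*113 = (-9 - 20/9)*113 = -101/9*113 = -11413/9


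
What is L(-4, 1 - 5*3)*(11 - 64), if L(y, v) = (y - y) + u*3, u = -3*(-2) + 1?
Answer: -1113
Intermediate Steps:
u = 7 (u = 6 + 1 = 7)
L(y, v) = 21 (L(y, v) = (y - y) + 7*3 = 0 + 21 = 21)
L(-4, 1 - 5*3)*(11 - 64) = 21*(11 - 64) = 21*(-53) = -1113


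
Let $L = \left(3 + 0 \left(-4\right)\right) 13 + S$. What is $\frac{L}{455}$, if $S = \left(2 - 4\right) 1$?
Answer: $\frac{37}{455} \approx 0.081319$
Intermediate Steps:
$S = -2$ ($S = \left(-2\right) 1 = -2$)
$L = 37$ ($L = \left(3 + 0 \left(-4\right)\right) 13 - 2 = \left(3 + 0\right) 13 - 2 = 3 \cdot 13 - 2 = 39 - 2 = 37$)
$\frac{L}{455} = \frac{37}{455}$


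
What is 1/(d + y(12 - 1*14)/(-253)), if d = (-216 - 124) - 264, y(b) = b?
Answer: -253/152810 ≈ -0.0016557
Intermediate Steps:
d = -604 (d = -340 - 264 = -604)
1/(d + y(12 - 1*14)/(-253)) = 1/(-604 + (12 - 1*14)/(-253)) = 1/(-604 + (12 - 14)*(-1/253)) = 1/(-604 - 2*(-1/253)) = 1/(-604 + 2/253) = 1/(-152810/253) = -253/152810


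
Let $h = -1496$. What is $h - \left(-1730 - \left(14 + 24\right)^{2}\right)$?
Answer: $1678$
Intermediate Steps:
$h - \left(-1730 - \left(14 + 24\right)^{2}\right) = -1496 - \left(-1730 - \left(14 + 24\right)^{2}\right) = -1496 - \left(-1730 - 38^{2}\right) = -1496 - \left(-1730 - 1444\right) = -1496 - -3174 = -1496 + 3174 = 1678$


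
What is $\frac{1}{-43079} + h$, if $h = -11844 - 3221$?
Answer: $- \frac{648985136}{43079} \approx -15065.0$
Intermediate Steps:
$h = -15065$ ($h = -11844 - 3221 = -15065$)
$\frac{1}{-43079} + h = \frac{1}{-43079} - 15065 = - \frac{1}{43079} - 15065 = - \frac{648985136}{43079}$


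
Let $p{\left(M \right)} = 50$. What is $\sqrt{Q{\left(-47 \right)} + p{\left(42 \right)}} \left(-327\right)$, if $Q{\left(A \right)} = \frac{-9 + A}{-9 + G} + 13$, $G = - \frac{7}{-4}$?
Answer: $- \frac{327 \sqrt{59479}}{29} \approx -2750.0$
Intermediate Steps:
$G = \frac{7}{4}$ ($G = \left(-7\right) \left(- \frac{1}{4}\right) = \frac{7}{4} \approx 1.75$)
$Q{\left(A \right)} = \frac{413}{29} - \frac{4 A}{29}$ ($Q{\left(A \right)} = \frac{-9 + A}{-9 + \frac{7}{4}} + 13 = \frac{-9 + A}{- \frac{29}{4}} + 13 = \left(-9 + A\right) \left(- \frac{4}{29}\right) + 13 = \left(\frac{36}{29} - \frac{4 A}{29}\right) + 13 = \frac{413}{29} - \frac{4 A}{29}$)
$\sqrt{Q{\left(-47 \right)} + p{\left(42 \right)}} \left(-327\right) = \sqrt{\left(\frac{413}{29} - - \frac{188}{29}\right) + 50} \left(-327\right) = \sqrt{\left(\frac{413}{29} + \frac{188}{29}\right) + 50} \left(-327\right) = \sqrt{\frac{601}{29} + 50} \left(-327\right) = \sqrt{\frac{2051}{29}} \left(-327\right) = \frac{\sqrt{59479}}{29} \left(-327\right) = - \frac{327 \sqrt{59479}}{29}$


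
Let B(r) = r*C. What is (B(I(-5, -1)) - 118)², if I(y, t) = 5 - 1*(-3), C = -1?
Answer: 15876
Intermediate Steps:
I(y, t) = 8 (I(y, t) = 5 + 3 = 8)
B(r) = -r (B(r) = r*(-1) = -r)
(B(I(-5, -1)) - 118)² = (-1*8 - 118)² = (-8 - 118)² = (-126)² = 15876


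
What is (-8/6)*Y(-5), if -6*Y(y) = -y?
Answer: 10/9 ≈ 1.1111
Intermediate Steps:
Y(y) = y/6 (Y(y) = -(-1)*y/6 = y/6)
(-8/6)*Y(-5) = (-8/6)*((⅙)*(-5)) = -8*⅙*(-⅚) = -4/3*(-⅚) = 10/9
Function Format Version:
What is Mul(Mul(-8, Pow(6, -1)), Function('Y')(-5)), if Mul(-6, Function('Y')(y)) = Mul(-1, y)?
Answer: Rational(10, 9) ≈ 1.1111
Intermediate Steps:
Function('Y')(y) = Mul(Rational(1, 6), y) (Function('Y')(y) = Mul(Rational(-1, 6), Mul(-1, y)) = Mul(Rational(1, 6), y))
Mul(Mul(-8, Pow(6, -1)), Function('Y')(-5)) = Mul(Mul(-8, Pow(6, -1)), Mul(Rational(1, 6), -5)) = Mul(Mul(-8, Rational(1, 6)), Rational(-5, 6)) = Mul(Rational(-4, 3), Rational(-5, 6)) = Rational(10, 9)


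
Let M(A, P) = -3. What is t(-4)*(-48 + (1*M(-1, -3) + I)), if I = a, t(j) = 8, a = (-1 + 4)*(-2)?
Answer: -456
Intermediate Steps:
a = -6 (a = 3*(-2) = -6)
I = -6
t(-4)*(-48 + (1*M(-1, -3) + I)) = 8*(-48 + (1*(-3) - 6)) = 8*(-48 + (-3 - 6)) = 8*(-48 - 9) = 8*(-57) = -456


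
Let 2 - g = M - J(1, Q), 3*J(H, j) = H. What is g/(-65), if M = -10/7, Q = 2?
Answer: -79/1365 ≈ -0.057875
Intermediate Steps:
J(H, j) = H/3
M = -10/7 (M = -10*1/7 = -10/7 ≈ -1.4286)
g = 79/21 (g = 2 - (-10/7 - 1/3) = 2 - 1*(-37/21) = 2 + 37/21 = 79/21 ≈ 3.7619)
g/(-65) = (79/21)/(-65) = -1/65*79/21 = -79/1365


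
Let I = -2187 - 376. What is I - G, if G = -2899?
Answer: 336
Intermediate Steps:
I = -2563
I - G = -2563 - 1*(-2899) = -2563 + 2899 = 336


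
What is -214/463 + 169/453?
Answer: -18695/209739 ≈ -0.089135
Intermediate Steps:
-214/463 + 169/453 = -18695/209739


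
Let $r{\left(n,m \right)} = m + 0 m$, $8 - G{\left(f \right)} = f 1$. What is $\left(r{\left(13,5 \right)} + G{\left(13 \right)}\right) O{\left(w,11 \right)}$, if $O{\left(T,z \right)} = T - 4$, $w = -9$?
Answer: $0$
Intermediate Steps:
$O{\left(T,z \right)} = -4 + T$
$G{\left(f \right)} = 8 - f$ ($G{\left(f \right)} = 8 - f 1 = 8 - f$)
$r{\left(n,m \right)} = m$ ($r{\left(n,m \right)} = m + 0 = m$)
$\left(r{\left(13,5 \right)} + G{\left(13 \right)}\right) O{\left(w,11 \right)} = \left(5 + \left(8 - 13\right)\right) \left(-4 - 9\right) = \left(5 + \left(8 - 13\right)\right) \left(-13\right) = \left(5 - 5\right) \left(-13\right) = 0 \left(-13\right) = 0$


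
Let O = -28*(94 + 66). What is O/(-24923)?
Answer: 4480/24923 ≈ 0.17975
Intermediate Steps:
O = -4480 (O = -28*160 = -4480)
O/(-24923) = -4480/(-24923) = -4480*(-1/24923) = 4480/24923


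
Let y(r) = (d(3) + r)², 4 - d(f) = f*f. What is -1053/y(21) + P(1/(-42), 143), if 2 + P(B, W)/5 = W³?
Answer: 3742981347/256 ≈ 1.4621e+7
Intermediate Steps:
d(f) = 4 - f² (d(f) = 4 - f*f = 4 - f²)
y(r) = (-5 + r)² (y(r) = ((4 - 1*3²) + r)² = ((4 - 1*9) + r)² = ((4 - 9) + r)² = (-5 + r)²)
P(B, W) = -10 + 5*W³
-1053/y(21) + P(1/(-42), 143) = -1053/(-5 + 21)² + (-10 + 5*143³) = -1053/(16²) + (-10 + 5*2924207) = -1053/256 + (-10 + 14621035) = -1053*1/256 + 14621025 = -1053/256 + 14621025 = 3742981347/256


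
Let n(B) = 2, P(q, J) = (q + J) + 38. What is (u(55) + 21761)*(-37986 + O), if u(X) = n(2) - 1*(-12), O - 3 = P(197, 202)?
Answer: -817564150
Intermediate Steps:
P(q, J) = 38 + J + q (P(q, J) = (J + q) + 38 = 38 + J + q)
O = 440 (O = 3 + (38 + 202 + 197) = 3 + 437 = 440)
u(X) = 14 (u(X) = 2 - 1*(-12) = 2 + 12 = 14)
(u(55) + 21761)*(-37986 + O) = (14 + 21761)*(-37986 + 440) = 21775*(-37546) = -817564150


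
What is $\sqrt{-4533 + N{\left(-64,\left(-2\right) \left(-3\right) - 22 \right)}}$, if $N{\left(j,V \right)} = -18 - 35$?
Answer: $i \sqrt{4586} \approx 67.72 i$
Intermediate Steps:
$N{\left(j,V \right)} = -53$ ($N{\left(j,V \right)} = -18 - 35 = -53$)
$\sqrt{-4533 + N{\left(-64,\left(-2\right) \left(-3\right) - 22 \right)}} = \sqrt{-4533 - 53} = \sqrt{-4586} = i \sqrt{4586}$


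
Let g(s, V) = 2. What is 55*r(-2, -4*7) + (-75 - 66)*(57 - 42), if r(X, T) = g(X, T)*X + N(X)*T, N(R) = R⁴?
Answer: -26975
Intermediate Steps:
r(X, T) = 2*X + T*X⁴ (r(X, T) = 2*X + X⁴*T = 2*X + T*X⁴)
55*r(-2, -4*7) + (-75 - 66)*(57 - 42) = 55*(-2*(2 - 4*7*(-2)³)) + (-75 - 66)*(57 - 42) = 55*(-2*(2 - 28*(-8))) - 141*15 = 55*(-2*(2 + 224)) - 2115 = 55*(-2*226) - 2115 = 55*(-452) - 2115 = -24860 - 2115 = -26975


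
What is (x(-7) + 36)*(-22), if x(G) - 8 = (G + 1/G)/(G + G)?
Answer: -47982/49 ≈ -979.22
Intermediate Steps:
x(G) = 8 + (G + 1/G)/(2*G) (x(G) = 8 + (G + 1/G)/(G + G) = 8 + (G + 1/G)/((2*G)) = 8 + (G + 1/G)*(1/(2*G)) = 8 + (G + 1/G)/(2*G))
(x(-7) + 36)*(-22) = ((17/2 + (½)/(-7)²) + 36)*(-22) = ((17/2 + (½)*(1/49)) + 36)*(-22) = ((17/2 + 1/98) + 36)*(-22) = (417/49 + 36)*(-22) = (2181/49)*(-22) = -47982/49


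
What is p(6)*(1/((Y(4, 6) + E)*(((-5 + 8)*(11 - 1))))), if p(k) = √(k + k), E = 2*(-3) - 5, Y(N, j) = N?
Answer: -√3/105 ≈ -0.016496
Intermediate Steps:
E = -11 (E = -6 - 5 = -11)
p(k) = √2*√k (p(k) = √(2*k) = √2*√k)
p(6)*(1/((Y(4, 6) + E)*(((-5 + 8)*(11 - 1))))) = (√2*√6)*(1/((4 - 11)*(((-5 + 8)*(11 - 1))))) = (2*√3)*(1/((-7)*((3*10)))) = (2*√3)*(-⅐/30) = (2*√3)*(-⅐*1/30) = (2*√3)*(-1/210) = -√3/105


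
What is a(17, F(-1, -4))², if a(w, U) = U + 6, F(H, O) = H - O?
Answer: 81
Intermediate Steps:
a(w, U) = 6 + U
a(17, F(-1, -4))² = (6 + (-1 - 1*(-4)))² = (6 + (-1 + 4))² = (6 + 3)² = 9² = 81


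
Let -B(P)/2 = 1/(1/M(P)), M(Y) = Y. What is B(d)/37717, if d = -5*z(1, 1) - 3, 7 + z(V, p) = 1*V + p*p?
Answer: -44/37717 ≈ -0.0011666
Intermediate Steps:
z(V, p) = -7 + V + p² (z(V, p) = -7 + (1*V + p*p) = -7 + (V + p²) = -7 + V + p²)
d = 22 (d = -5*(-7 + 1 + 1²) - 3 = -5*(-7 + 1 + 1) - 3 = -5*(-5) - 3 = 25 - 3 = 22)
B(P) = -2*P
B(d)/37717 = -2*22/37717 = -44*1/37717 = -44/37717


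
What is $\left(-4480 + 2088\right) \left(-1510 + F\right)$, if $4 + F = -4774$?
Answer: $15040896$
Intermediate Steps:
$F = -4778$ ($F = -4 - 4774 = -4778$)
$\left(-4480 + 2088\right) \left(-1510 + F\right) = \left(-4480 + 2088\right) \left(-1510 - 4778\right) = \left(-2392\right) \left(-6288\right) = 15040896$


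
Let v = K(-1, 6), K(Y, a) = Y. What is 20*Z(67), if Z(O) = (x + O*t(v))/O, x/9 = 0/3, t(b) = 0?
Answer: 0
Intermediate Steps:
v = -1
x = 0 (x = 9*(0/3) = 9*(0*(1/3)) = 9*0 = 0)
Z(O) = 0 (Z(O) = (0 + O*0)/O = (0 + 0)/O = 0/O = 0)
20*Z(67) = 20*0 = 0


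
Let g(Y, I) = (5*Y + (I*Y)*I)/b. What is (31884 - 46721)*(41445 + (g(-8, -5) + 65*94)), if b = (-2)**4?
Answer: -705350980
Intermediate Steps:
b = 16
g(Y, I) = 5*Y/16 + Y*I**2/16 (g(Y, I) = (5*Y + (I*Y)*I)/16 = (5*Y + Y*I**2)*(1/16) = 5*Y/16 + Y*I**2/16)
(31884 - 46721)*(41445 + (g(-8, -5) + 65*94)) = (31884 - 46721)*(41445 + ((1/16)*(-8)*(5 + (-5)**2) + 65*94)) = -14837*(41445 + ((1/16)*(-8)*(5 + 25) + 6110)) = -14837*(41445 + ((1/16)*(-8)*30 + 6110)) = -14837*(41445 + (-15 + 6110)) = -14837*(41445 + 6095) = -14837*47540 = -705350980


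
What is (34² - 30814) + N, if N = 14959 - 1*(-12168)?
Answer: -2531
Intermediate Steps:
N = 27127 (N = 14959 + 12168 = 27127)
(34² - 30814) + N = (34² - 30814) + 27127 = (1156 - 30814) + 27127 = -29658 + 27127 = -2531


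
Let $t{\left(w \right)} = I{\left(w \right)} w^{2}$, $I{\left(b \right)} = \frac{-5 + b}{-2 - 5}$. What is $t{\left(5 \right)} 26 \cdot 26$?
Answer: $0$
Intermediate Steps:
$I{\left(b \right)} = \frac{5}{7} - \frac{b}{7}$ ($I{\left(b \right)} = \frac{-5 + b}{-7} = \left(-5 + b\right) \left(- \frac{1}{7}\right) = \frac{5}{7} - \frac{b}{7}$)
$t{\left(w \right)} = w^{2} \left(\frac{5}{7} - \frac{w}{7}\right)$ ($t{\left(w \right)} = \left(\frac{5}{7} - \frac{w}{7}\right) w^{2} = w^{2} \left(\frac{5}{7} - \frac{w}{7}\right)$)
$t{\left(5 \right)} 26 \cdot 26 = \frac{5^{2} \left(5 - 5\right)}{7} \cdot 26 \cdot 26 = \frac{1}{7} \cdot 25 \left(5 - 5\right) 26 \cdot 26 = \frac{1}{7} \cdot 25 \cdot 0 \cdot 26 \cdot 26 = 0 \cdot 26 \cdot 26 = 0 \cdot 26 = 0$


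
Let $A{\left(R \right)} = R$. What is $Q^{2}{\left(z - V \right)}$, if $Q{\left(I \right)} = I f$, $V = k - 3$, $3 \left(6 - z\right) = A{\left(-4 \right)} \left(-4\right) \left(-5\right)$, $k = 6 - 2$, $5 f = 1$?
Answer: $\frac{361}{9} \approx 40.111$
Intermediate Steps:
$f = \frac{1}{5}$ ($f = \frac{1}{5} \cdot 1 = \frac{1}{5} \approx 0.2$)
$k = 4$ ($k = 6 - 2 = 4$)
$z = \frac{98}{3}$ ($z = 6 - \frac{\left(-4\right) \left(-4\right) \left(-5\right)}{3} = 6 - \frac{16 \left(-5\right)}{3} = 6 - - \frac{80}{3} = 6 + \frac{80}{3} = \frac{98}{3} \approx 32.667$)
$V = 1$ ($V = 4 - 3 = 1$)
$Q{\left(I \right)} = \frac{I}{5}$ ($Q{\left(I \right)} = I \frac{1}{5} = \frac{I}{5}$)
$Q^{2}{\left(z - V \right)} = \left(\frac{\frac{98}{3} - 1}{5}\right)^{2} = \left(\frac{1}{5} \cdot \frac{95}{3}\right)^{2} = \left(\frac{19}{3}\right)^{2} = \frac{361}{9}$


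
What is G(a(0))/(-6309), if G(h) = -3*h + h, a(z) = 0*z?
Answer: 0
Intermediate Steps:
a(z) = 0
G(h) = -2*h
G(a(0))/(-6309) = -2*0/(-6309) = 0*(-1/6309) = 0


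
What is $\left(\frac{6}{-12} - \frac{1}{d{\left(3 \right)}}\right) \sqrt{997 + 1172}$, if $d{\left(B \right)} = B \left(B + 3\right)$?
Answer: $- \frac{5 \sqrt{241}}{3} \approx -25.874$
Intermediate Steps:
$d{\left(B \right)} = B \left(3 + B\right)$
$\left(\frac{6}{-12} - \frac{1}{d{\left(3 \right)}}\right) \sqrt{997 + 1172} = \left(\frac{6}{-12} - \frac{1}{3 \left(3 + 3\right)}\right) \sqrt{997 + 1172} = \left(6 \left(- \frac{1}{12}\right) - \frac{1}{3 \cdot 6}\right) \sqrt{2169} = \left(- \frac{1}{2} - \frac{1}{18}\right) 3 \sqrt{241} = - \frac{5 \cdot 3 \sqrt{241}}{9} = - \frac{5 \sqrt{241}}{3}$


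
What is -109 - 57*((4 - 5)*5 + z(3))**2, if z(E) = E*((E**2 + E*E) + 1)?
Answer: -154237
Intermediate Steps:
z(E) = E*(1 + 2*E**2) (z(E) = E*((E**2 + E**2) + 1) = E*(2*E**2 + 1) = E*(1 + 2*E**2))
-109 - 57*((4 - 5)*5 + z(3))**2 = -109 - 57*((4 - 5)*5 + (3 + 2*3**3))**2 = -109 - 57*(-1*5 + (3 + 2*27))**2 = -109 - 57*(-5 + (3 + 54))**2 = -109 - 57*(-5 + 57)**2 = -109 - 57*52**2 = -109 - 57*2704 = -109 - 154128 = -154237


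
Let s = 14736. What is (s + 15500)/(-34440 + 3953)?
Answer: -30236/30487 ≈ -0.99177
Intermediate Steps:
(s + 15500)/(-34440 + 3953) = (14736 + 15500)/(-34440 + 3953) = 30236/(-30487) = 30236*(-1/30487) = -30236/30487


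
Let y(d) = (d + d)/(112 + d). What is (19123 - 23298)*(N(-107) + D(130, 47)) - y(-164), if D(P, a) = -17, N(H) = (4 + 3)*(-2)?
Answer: 1682443/13 ≈ 1.2942e+5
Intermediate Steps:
N(H) = -14 (N(H) = 7*(-2) = -14)
y(d) = 2*d/(112 + d) (y(d) = (2*d)/(112 + d) = 2*d/(112 + d))
(19123 - 23298)*(N(-107) + D(130, 47)) - y(-164) = (19123 - 23298)*(-14 - 17) - 2*(-164)/(112 - 164) = -4175*(-31) - 2*(-164)/(-52) = 129425 - 2*(-164)*(-1)/52 = 129425 - 1*82/13 = 129425 - 82/13 = 1682443/13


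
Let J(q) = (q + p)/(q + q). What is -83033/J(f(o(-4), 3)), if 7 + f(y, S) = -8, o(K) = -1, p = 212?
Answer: 2490990/197 ≈ 12645.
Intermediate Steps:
f(y, S) = -15 (f(y, S) = -7 - 8 = -15)
J(q) = (212 + q)/(2*q) (J(q) = (q + 212)/(q + q) = (212 + q)/((2*q)) = (212 + q)*(1/(2*q)) = (212 + q)/(2*q))
-83033/J(f(o(-4), 3)) = -83033*(-30/(212 - 15)) = -83033/((½)*(-1/15)*197) = -83033/(-197/30) = -83033*(-30/197) = 2490990/197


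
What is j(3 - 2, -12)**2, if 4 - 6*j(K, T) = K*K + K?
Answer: 1/9 ≈ 0.11111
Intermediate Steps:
j(K, T) = 2/3 - K/6 - K**2/6 (j(K, T) = 2/3 - (K*K + K)/6 = 2/3 - (K**2 + K)/6 = 2/3 - (K + K**2)/6 = 2/3 + (-K/6 - K**2/6) = 2/3 - K/6 - K**2/6)
j(3 - 2, -12)**2 = (2/3 - (3 - 2)/6 - (3 - 2)**2/6)**2 = (2/3 - 1/6*1 - 1/6*1**2)**2 = (2/3 - 1/6 - 1/6*1)**2 = (2/3 - 1/6 - 1/6)**2 = (1/3)**2 = 1/9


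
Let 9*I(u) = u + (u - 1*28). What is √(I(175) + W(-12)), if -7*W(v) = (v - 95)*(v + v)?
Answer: I*√146006/21 ≈ 18.196*I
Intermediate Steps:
I(u) = -28/9 + 2*u/9 (I(u) = (u + (u - 1*28))/9 = (u + (u - 28))/9 = (u + (-28 + u))/9 = (-28 + 2*u)/9 = -28/9 + 2*u/9)
W(v) = -2*v*(-95 + v)/7 (W(v) = -(v - 95)*(v + v)/7 = -(-95 + v)*2*v/7 = -2*v*(-95 + v)/7)
√(I(175) + W(-12)) = √((-28/9 + (2/9)*175) + (2/7)*(-12)*(95 - 1*(-12))) = √((-28/9 + 350/9) + (2/7)*(-12)*(95 + 12)) = √(322/9 + (2/7)*(-12)*107) = √(322/9 - 2568/7) = √(-20858/63) = I*√146006/21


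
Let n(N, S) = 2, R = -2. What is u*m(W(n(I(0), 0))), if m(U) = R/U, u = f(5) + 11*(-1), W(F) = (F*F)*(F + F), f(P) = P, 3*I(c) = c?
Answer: ¾ ≈ 0.75000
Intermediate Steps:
I(c) = c/3
W(F) = 2*F³ (W(F) = F²*(2*F) = 2*F³)
u = -6 (u = 5 + 11*(-1) = 5 - 11 = -6)
m(U) = -2/U
u*m(W(n(I(0), 0))) = -(-12)/(2*2³) = -(-12)/(2*8) = -(-12)/16 = -6*(-⅛) = ¾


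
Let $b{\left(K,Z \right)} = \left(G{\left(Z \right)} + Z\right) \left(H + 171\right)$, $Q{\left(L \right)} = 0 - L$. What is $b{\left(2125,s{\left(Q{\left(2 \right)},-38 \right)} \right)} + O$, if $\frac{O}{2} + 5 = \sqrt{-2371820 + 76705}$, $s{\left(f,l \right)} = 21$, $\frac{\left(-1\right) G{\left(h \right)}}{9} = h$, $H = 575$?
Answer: $-125338 + 2 i \sqrt{2295115} \approx -1.2534 \cdot 10^{5} + 3029.9 i$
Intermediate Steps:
$Q{\left(L \right)} = - L$
$G{\left(h \right)} = - 9 h$
$b{\left(K,Z \right)} = - 5968 Z$ ($b{\left(K,Z \right)} = \left(- 9 Z + Z\right) \left(575 + 171\right) = - 8 Z 746 = - 5968 Z$)
$O = -10 + 2 i \sqrt{2295115}$ ($O = -10 + 2 \sqrt{-2371820 + 76705} = -10 + 2 \sqrt{-2295115} = -10 + 2 i \sqrt{2295115} \approx -10.0 + 3029.9 i$)
$b{\left(2125,s{\left(Q{\left(2 \right)},-38 \right)} \right)} + O = \left(-5968\right) 21 - \left(10 - 2 i \sqrt{2295115}\right) = -125328 - \left(10 - 2 i \sqrt{2295115}\right) = -125338 + 2 i \sqrt{2295115}$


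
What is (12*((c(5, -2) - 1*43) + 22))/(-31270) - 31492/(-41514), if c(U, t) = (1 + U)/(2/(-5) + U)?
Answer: 5718757856/7464320985 ≈ 0.76615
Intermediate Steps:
c(U, t) = (1 + U)/(-⅖ + U) (c(U, t) = (1 + U)/(2*(-⅕) + U) = (1 + U)/(-⅖ + U))
(12*((c(5, -2) - 1*43) + 22))/(-31270) - 31492/(-41514) = (12*((5*(1 + 5)/(-2 + 5*5) - 1*43) + 22))/(-31270) - 31492/(-41514) = (12*((5*6/(-2 + 25) - 43) + 22))*(-1/31270) - 31492*(-1/41514) = (12*((5*6/23 - 43) + 22))*(-1/31270) + 15746/20757 = (12*((5*(1/23)*6 - 43) + 22))*(-1/31270) + 15746/20757 = (12*((30/23 - 43) + 22))*(-1/31270) + 15746/20757 = (12*(-959/23 + 22))*(-1/31270) + 15746/20757 = (12*(-453/23))*(-1/31270) + 15746/20757 = -5436/23*(-1/31270) + 15746/20757 = 2718/359605 + 15746/20757 = 5718757856/7464320985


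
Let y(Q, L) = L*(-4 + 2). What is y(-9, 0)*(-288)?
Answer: 0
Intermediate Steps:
y(Q, L) = -2*L (y(Q, L) = L*(-2) = -2*L)
y(-9, 0)*(-288) = -2*0*(-288) = 0*(-288) = 0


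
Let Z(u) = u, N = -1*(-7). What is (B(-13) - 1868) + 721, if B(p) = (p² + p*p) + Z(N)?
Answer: -802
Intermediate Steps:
N = 7
B(p) = 7 + 2*p² (B(p) = (p² + p*p) + 7 = (p² + p²) + 7 = 2*p² + 7 = 7 + 2*p²)
(B(-13) - 1868) + 721 = ((7 + 2*(-13)²) - 1868) + 721 = ((7 + 2*169) - 1868) + 721 = ((7 + 338) - 1868) + 721 = (345 - 1868) + 721 = -1523 + 721 = -802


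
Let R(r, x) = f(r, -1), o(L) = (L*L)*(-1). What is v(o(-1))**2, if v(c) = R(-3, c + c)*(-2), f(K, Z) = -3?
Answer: 36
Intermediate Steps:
o(L) = -L**2 (o(L) = L**2*(-1) = -L**2)
R(r, x) = -3
v(c) = 6 (v(c) = -3*(-2) = 6)
v(o(-1))**2 = 6**2 = 36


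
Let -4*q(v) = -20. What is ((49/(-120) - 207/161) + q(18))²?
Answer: 7711729/705600 ≈ 10.929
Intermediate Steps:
q(v) = 5 (q(v) = -¼*(-20) = 5)
((49/(-120) - 207/161) + q(18))² = ((49/(-120) - 207/161) + 5)² = ((49*(-1/120) - 207*1/161) + 5)² = ((-49/120 - 9/7) + 5)² = (-1423/840 + 5)² = (2777/840)² = 7711729/705600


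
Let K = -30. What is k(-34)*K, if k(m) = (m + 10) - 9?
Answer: 990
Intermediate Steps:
k(m) = 1 + m (k(m) = (10 + m) - 9 = 1 + m)
k(-34)*K = (1 - 34)*(-30) = -33*(-30) = 990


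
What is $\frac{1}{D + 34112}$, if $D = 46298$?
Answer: $\frac{1}{80410} \approx 1.2436 \cdot 10^{-5}$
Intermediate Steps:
$\frac{1}{D + 34112} = \frac{1}{46298 + 34112} = \frac{1}{80410}$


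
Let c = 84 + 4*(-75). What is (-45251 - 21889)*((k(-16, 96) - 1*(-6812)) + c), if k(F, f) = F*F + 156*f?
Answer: -1465531920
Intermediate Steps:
c = -216 (c = 84 - 300 = -216)
k(F, f) = F² + 156*f
(-45251 - 21889)*((k(-16, 96) - 1*(-6812)) + c) = (-45251 - 21889)*((((-16)² + 156*96) - 1*(-6812)) - 216) = -67140*(((256 + 14976) + 6812) - 216) = -67140*((15232 + 6812) - 216) = -67140*(22044 - 216) = -67140*21828 = -1465531920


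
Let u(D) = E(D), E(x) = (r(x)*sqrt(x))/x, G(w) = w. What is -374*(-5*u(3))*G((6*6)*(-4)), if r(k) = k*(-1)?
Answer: 269280*sqrt(3) ≈ 4.6641e+5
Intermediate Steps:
r(k) = -k
E(x) = -sqrt(x) (E(x) = ((-x)*sqrt(x))/x = (-x**(3/2))/x = -sqrt(x))
u(D) = -sqrt(D)
-374*(-5*u(3))*G((6*6)*(-4)) = -374*(-(-5)*sqrt(3))*(6*6)*(-4) = -374*5*sqrt(3)*36*(-4) = -374*5*sqrt(3)*(-144) = -(-269280)*sqrt(3) = 269280*sqrt(3)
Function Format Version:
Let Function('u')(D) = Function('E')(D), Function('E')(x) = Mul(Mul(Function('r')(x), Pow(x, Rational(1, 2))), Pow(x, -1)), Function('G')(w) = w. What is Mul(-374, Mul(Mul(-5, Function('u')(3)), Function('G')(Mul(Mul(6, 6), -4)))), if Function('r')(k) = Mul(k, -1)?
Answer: Mul(269280, Pow(3, Rational(1, 2))) ≈ 4.6641e+5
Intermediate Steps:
Function('r')(k) = Mul(-1, k)
Function('E')(x) = Mul(-1, Pow(x, Rational(1, 2))) (Function('E')(x) = Mul(Mul(Mul(-1, x), Pow(x, Rational(1, 2))), Pow(x, -1)) = Mul(Mul(-1, Pow(x, Rational(3, 2))), Pow(x, -1)) = Mul(-1, Pow(x, Rational(1, 2))))
Function('u')(D) = Mul(-1, Pow(D, Rational(1, 2)))
Mul(-374, Mul(Mul(-5, Function('u')(3)), Function('G')(Mul(Mul(6, 6), -4)))) = Mul(-374, Mul(Mul(-5, Mul(-1, Pow(3, Rational(1, 2)))), Mul(Mul(6, 6), -4))) = Mul(-374, Mul(Mul(5, Pow(3, Rational(1, 2))), Mul(36, -4))) = Mul(-374, Mul(Mul(5, Pow(3, Rational(1, 2))), -144)) = Mul(-374, Mul(-720, Pow(3, Rational(1, 2)))) = Mul(269280, Pow(3, Rational(1, 2)))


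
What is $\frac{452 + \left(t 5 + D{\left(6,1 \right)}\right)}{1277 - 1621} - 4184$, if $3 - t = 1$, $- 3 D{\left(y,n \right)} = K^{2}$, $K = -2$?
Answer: $- \frac{2159635}{516} \approx -4185.3$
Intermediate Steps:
$D{\left(y,n \right)} = - \frac{4}{3}$ ($D{\left(y,n \right)} = - \frac{\left(-2\right)^{2}}{3} = \left(- \frac{1}{3}\right) 4 = - \frac{4}{3}$)
$t = 2$ ($t = 3 - 1 = 2$)
$\frac{452 + \left(t 5 + D{\left(6,1 \right)}\right)}{1277 - 1621} - 4184 = \frac{452 + \left(2 \cdot 5 - \frac{4}{3}\right)}{1277 - 1621} - 4184 = \frac{452 + \left(10 - \frac{4}{3}\right)}{-344} - 4184 = \left(452 + \frac{26}{3}\right) \left(- \frac{1}{344}\right) - 4184 = \frac{1382}{3} \left(- \frac{1}{344}\right) - 4184 = - \frac{691}{516} - 4184 = - \frac{2159635}{516}$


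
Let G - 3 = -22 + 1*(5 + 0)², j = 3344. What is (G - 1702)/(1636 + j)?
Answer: -424/1245 ≈ -0.34056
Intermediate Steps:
G = 6 (G = 3 + (-22 + 1*(5 + 0)²) = 3 + (-22 + 1*5²) = 3 + (-22 + 1*25) = 3 + (-22 + 25) = 3 + 3 = 6)
(G - 1702)/(1636 + j) = (6 - 1702)/(1636 + 3344) = -1696/4980 = -1696*1/4980 = -424/1245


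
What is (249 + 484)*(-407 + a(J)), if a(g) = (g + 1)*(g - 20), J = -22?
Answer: 348175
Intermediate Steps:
a(g) = (1 + g)*(-20 + g)
(249 + 484)*(-407 + a(J)) = (249 + 484)*(-407 + (-20 + (-22)² - 19*(-22))) = 733*(-407 + (-20 + 484 + 418)) = 733*(-407 + 882) = 733*475 = 348175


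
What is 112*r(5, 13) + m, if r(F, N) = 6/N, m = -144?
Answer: -1200/13 ≈ -92.308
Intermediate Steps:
112*r(5, 13) + m = 112*(6/13) - 144 = 672/13 - 144 = -1200/13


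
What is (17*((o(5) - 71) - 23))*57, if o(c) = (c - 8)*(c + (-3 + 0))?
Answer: -96900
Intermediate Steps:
o(c) = (-8 + c)*(-3 + c) (o(c) = (-8 + c)*(c - 3) = (-8 + c)*(-3 + c))
(17*((o(5) - 71) - 23))*57 = (17*(((24 + 5**2 - 11*5) - 71) - 23))*57 = (17*(((24 + 25 - 55) - 71) - 23))*57 = (17*((-6 - 71) - 23))*57 = (17*(-77 - 23))*57 = (17*(-100))*57 = -1700*57 = -96900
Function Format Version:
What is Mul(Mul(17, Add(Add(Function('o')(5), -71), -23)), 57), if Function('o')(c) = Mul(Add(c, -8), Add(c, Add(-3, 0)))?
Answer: -96900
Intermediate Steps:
Function('o')(c) = Mul(Add(-8, c), Add(-3, c)) (Function('o')(c) = Mul(Add(-8, c), Add(c, -3)) = Mul(Add(-8, c), Add(-3, c)))
Mul(Mul(17, Add(Add(Function('o')(5), -71), -23)), 57) = Mul(Mul(17, Add(Add(Add(24, Pow(5, 2), Mul(-11, 5)), -71), -23)), 57) = Mul(Mul(17, Add(Add(Add(24, 25, -55), -71), -23)), 57) = Mul(Mul(17, Add(Add(-6, -71), -23)), 57) = Mul(Mul(17, Add(-77, -23)), 57) = Mul(Mul(17, -100), 57) = Mul(-1700, 57) = -96900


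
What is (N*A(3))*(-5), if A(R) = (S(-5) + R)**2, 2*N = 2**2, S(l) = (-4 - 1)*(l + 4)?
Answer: -640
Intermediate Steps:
S(l) = -20 - 5*l (S(l) = -5*(4 + l) = -20 - 5*l)
N = 2 (N = (1/2)*2**2 = (1/2)*4 = 2)
A(R) = (5 + R)**2 (A(R) = ((-20 - 5*(-5)) + R)**2 = ((-20 + 25) + R)**2 = (5 + R)**2)
(N*A(3))*(-5) = (2*(5 + 3)**2)*(-5) = (2*8**2)*(-5) = (2*64)*(-5) = 128*(-5) = -640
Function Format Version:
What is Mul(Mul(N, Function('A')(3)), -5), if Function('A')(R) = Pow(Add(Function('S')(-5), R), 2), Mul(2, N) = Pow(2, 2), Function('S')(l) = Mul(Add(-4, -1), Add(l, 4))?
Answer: -640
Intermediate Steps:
Function('S')(l) = Add(-20, Mul(-5, l)) (Function('S')(l) = Mul(-5, Add(4, l)) = Add(-20, Mul(-5, l)))
N = 2 (N = Mul(Rational(1, 2), Pow(2, 2)) = Mul(Rational(1, 2), 4) = 2)
Function('A')(R) = Pow(Add(5, R), 2) (Function('A')(R) = Pow(Add(Add(-20, Mul(-5, -5)), R), 2) = Pow(Add(Add(-20, 25), R), 2) = Pow(Add(5, R), 2))
Mul(Mul(N, Function('A')(3)), -5) = Mul(Mul(2, Pow(Add(5, 3), 2)), -5) = Mul(Mul(2, Pow(8, 2)), -5) = Mul(Mul(2, 64), -5) = Mul(128, -5) = -640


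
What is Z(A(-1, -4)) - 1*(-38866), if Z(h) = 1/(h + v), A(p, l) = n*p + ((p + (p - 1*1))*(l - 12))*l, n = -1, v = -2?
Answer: 7501137/193 ≈ 38866.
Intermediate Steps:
A(p, l) = -p + l*(-1 + 2*p)*(-12 + l) (A(p, l) = -p + ((p + (p - 1*1))*(l - 12))*l = -p + ((p + (p - 1))*(-12 + l))*l = -p + ((p + (-1 + p))*(-12 + l))*l = -p + ((-1 + 2*p)*(-12 + l))*l = -p + l*(-1 + 2*p)*(-12 + l))
Z(h) = 1/(-2 + h) (Z(h) = 1/(h - 2) = 1/(-2 + h))
Z(A(-1, -4)) - 1*(-38866) = 1/(-2 + (-1*(-1) - 1*(-4)² + 12*(-4) - 24*(-4)*(-1) + 2*(-1)*(-4)²)) - 1*(-38866) = 1/(-2 + (1 - 1*16 - 48 - 96 + 2*(-1)*16)) + 38866 = 1/(-2 + (1 - 16 - 48 - 96 - 32)) + 38866 = 1/(-2 - 191) + 38866 = 1/(-193) + 38866 = -1/193 + 38866 = 7501137/193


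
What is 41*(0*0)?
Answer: 0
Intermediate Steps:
41*(0*0) = 41*0 = 0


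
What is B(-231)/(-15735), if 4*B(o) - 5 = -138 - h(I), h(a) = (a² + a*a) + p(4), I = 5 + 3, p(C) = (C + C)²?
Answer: 65/12588 ≈ 0.0051636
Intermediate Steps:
p(C) = 4*C² (p(C) = (2*C)² = 4*C²)
I = 8
h(a) = 64 + 2*a² (h(a) = (a² + a*a) + 4*4² = (a² + a²) + 4*16 = 2*a² + 64 = 64 + 2*a²)
B(o) = -325/4 (B(o) = 5/4 + (-138 - (64 + 2*8²))/4 = 5/4 + (-138 - (64 + 2*64))/4 = 5/4 + (-138 - (64 + 128))/4 = 5/4 + (-138 - 1*192)/4 = 5/4 + (-138 - 192)/4 = 5/4 + (¼)*(-330) = 5/4 - 165/2 = -325/4)
B(-231)/(-15735) = -325/4/(-15735) = -325/4*(-1/15735) = 65/12588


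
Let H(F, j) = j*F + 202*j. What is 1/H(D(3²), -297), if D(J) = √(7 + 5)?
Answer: -101/6057612 + √3/6057612 ≈ -1.6387e-5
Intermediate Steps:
D(J) = 2*√3 (D(J) = √12 = 2*√3)
H(F, j) = 202*j + F*j (H(F, j) = F*j + 202*j = 202*j + F*j)
1/H(D(3²), -297) = 1/(-297*(202 + 2*√3)) = 1/(-59994 - 594*√3)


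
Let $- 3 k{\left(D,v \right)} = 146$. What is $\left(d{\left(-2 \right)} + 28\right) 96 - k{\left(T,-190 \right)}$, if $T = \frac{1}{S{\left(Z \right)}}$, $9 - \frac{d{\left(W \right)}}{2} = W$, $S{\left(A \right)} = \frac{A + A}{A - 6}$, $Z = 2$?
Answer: $\frac{14546}{3} \approx 4848.7$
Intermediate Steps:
$S{\left(A \right)} = \frac{2 A}{-6 + A}$
$d{\left(W \right)} = 18 - 2 W$
$T = -1$ ($T = \frac{1}{2 \cdot 2 \frac{1}{-6 + 2}} = \frac{1}{2 \cdot 2 \frac{1}{-4}} = \frac{1}{2 \cdot 2 \left(- \frac{1}{4}\right)} = \frac{1}{-1} = -1$)
$k{\left(D,v \right)} = - \frac{146}{3}$ ($k{\left(D,v \right)} = \left(- \frac{1}{3}\right) 146 = - \frac{146}{3}$)
$\left(d{\left(-2 \right)} + 28\right) 96 - k{\left(T,-190 \right)} = \left(\left(18 - -4\right) + 28\right) 96 - - \frac{146}{3} = \left(\left(18 + 4\right) + 28\right) 96 + \frac{146}{3} = \left(22 + 28\right) 96 + \frac{146}{3} = 50 \cdot 96 + \frac{146}{3} = 4800 + \frac{146}{3} = \frac{14546}{3}$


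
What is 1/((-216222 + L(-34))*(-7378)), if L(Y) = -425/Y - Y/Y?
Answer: 1/1595201069 ≈ 6.2688e-10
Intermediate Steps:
L(Y) = -1 - 425/Y (L(Y) = -425/Y - 1*1 = -425/Y - 1 = -1 - 425/Y)
1/((-216222 + L(-34))*(-7378)) = 1/(-216222 + (-425 - 1*(-34))/(-34)*(-7378)) = -1/7378/(-216222 - (-425 + 34)/34) = -1/7378/(-216222 - 1/34*(-391)) = -1/7378/(-216222 + 23/2) = -1/7378/(-432421/2) = -2/432421*(-1/7378) = 1/1595201069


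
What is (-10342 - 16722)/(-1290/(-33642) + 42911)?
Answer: -18968481/30075274 ≈ -0.63070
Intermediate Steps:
(-10342 - 16722)/(-1290/(-33642) + 42911) = -27064/(-1290*(-1/33642) + 42911) = -27064/(215/5607 + 42911) = -27064/240602192/5607 = -27064*5607/240602192 = -18968481/30075274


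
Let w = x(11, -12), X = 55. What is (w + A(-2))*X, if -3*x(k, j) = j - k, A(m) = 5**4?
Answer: 104390/3 ≈ 34797.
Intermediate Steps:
A(m) = 625
x(k, j) = -j/3 + k/3 (x(k, j) = -(j - k)/3 = -j/3 + k/3)
w = 23/3 (w = -1/3*(-12) + (1/3)*11 = 4 + 11/3 = 23/3 ≈ 7.6667)
(w + A(-2))*X = (23/3 + 625)*55 = (1898/3)*55 = 104390/3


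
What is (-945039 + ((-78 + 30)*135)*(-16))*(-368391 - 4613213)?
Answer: 4191317359836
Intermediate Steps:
(-945039 + ((-78 + 30)*135)*(-16))*(-368391 - 4613213) = (-945039 - 48*135*(-16))*(-4981604) = (-945039 - 6480*(-16))*(-4981604) = (-945039 + 103680)*(-4981604) = -841359*(-4981604) = 4191317359836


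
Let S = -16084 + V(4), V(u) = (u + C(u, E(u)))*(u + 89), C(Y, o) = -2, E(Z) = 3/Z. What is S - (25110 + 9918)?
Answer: -50926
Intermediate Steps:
V(u) = (-2 + u)*(89 + u) (V(u) = (u - 2)*(u + 89) = (-2 + u)*(89 + u))
S = -15898 (S = -16084 + (-178 + 4**2 + 87*4) = -16084 + (-178 + 16 + 348) = -16084 + 186 = -15898)
S - (25110 + 9918) = -15898 - (25110 + 9918) = -15898 - 1*35028 = -15898 - 35028 = -50926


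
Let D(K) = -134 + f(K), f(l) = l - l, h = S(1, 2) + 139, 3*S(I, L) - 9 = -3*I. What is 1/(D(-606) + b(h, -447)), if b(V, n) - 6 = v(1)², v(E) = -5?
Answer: -1/103 ≈ -0.0097087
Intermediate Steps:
S(I, L) = 3 - I (S(I, L) = 3 + (-3*I)/3 = 3 - I)
h = 141 (h = (3 - 1*1) + 139 = (3 - 1) + 139 = 2 + 139 = 141)
f(l) = 0
b(V, n) = 31 (b(V, n) = 6 + (-5)² = 6 + 25 = 31)
D(K) = -134 (D(K) = -134 + 0 = -134)
1/(D(-606) + b(h, -447)) = 1/(-134 + 31) = 1/(-103) = -1/103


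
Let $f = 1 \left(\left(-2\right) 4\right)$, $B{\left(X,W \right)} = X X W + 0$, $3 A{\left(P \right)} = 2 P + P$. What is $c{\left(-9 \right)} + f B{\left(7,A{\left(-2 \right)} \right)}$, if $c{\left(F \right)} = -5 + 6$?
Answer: $785$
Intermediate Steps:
$A{\left(P \right)} = P$ ($A{\left(P \right)} = \frac{2 P + P}{3} = \frac{3 P}{3} = P$)
$B{\left(X,W \right)} = W X^{2}$ ($B{\left(X,W \right)} = X^{2} W + 0 = W X^{2} + 0 = W X^{2}$)
$f = -8$ ($f = 1 \left(-8\right) = -8$)
$c{\left(F \right)} = 1$
$c{\left(-9 \right)} + f B{\left(7,A{\left(-2 \right)} \right)} = 1 - 8 \left(- 2 \cdot 7^{2}\right) = 1 - 8 \left(\left(-2\right) 49\right) = 1 - -784 = 1 + 784 = 785$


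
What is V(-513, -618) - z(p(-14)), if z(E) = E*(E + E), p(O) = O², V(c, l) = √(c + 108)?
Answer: -76832 + 9*I*√5 ≈ -76832.0 + 20.125*I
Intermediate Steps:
V(c, l) = √(108 + c)
z(E) = 2*E² (z(E) = E*(2*E) = 2*E²)
V(-513, -618) - z(p(-14)) = √(108 - 513) - 2*((-14)²)² = √(-405) - 2*196² = 9*I*√5 - 2*38416 = 9*I*√5 - 1*76832 = 9*I*√5 - 76832 = -76832 + 9*I*√5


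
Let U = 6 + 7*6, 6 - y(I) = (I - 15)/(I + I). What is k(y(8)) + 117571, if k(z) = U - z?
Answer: 1881801/16 ≈ 1.1761e+5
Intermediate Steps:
y(I) = 6 - (-15 + I)/(2*I) (y(I) = 6 - (I - 15)/(I + I) = 6 - (-15 + I)/(2*I))
U = 48 (U = 6 + 42 = 48)
k(z) = 48 - z
k(y(8)) + 117571 = (48 - (15 + 11*8)/(2*8)) + 117571 = (48 - (15 + 88)/(2*8)) + 117571 = (48 - 103/(2*8)) + 117571 = (48 - 1*103/16) + 117571 = (48 - 103/16) + 117571 = 665/16 + 117571 = 1881801/16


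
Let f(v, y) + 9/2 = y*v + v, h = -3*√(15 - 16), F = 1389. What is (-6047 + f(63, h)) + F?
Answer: -9199/2 - 189*I ≈ -4599.5 - 189.0*I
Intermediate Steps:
h = -3*I ≈ -3.0*I
f(v, y) = -9/2 + v + v*y (f(v, y) = -9/2 + (y*v + v) = -9/2 + (v*y + v) = -9/2 + (v + v*y) = -9/2 + v + v*y)
(-6047 + f(63, h)) + F = (-6047 + (-9/2 + 63 + 63*(-3*I))) + 1389 = (-6047 + (-9/2 + 63 - 189*I)) + 1389 = (-6047 + (117/2 - 189*I)) + 1389 = (-11977/2 - 189*I) + 1389 = -9199/2 - 189*I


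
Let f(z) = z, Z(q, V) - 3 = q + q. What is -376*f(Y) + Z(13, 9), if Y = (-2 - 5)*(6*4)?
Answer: 63197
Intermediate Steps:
Z(q, V) = 3 + 2*q (Z(q, V) = 3 + (q + q) = 3 + 2*q)
Y = -168 (Y = -7*24 = -168)
-376*f(Y) + Z(13, 9) = -376*(-168) + (3 + 2*13) = 63168 + (3 + 26) = 63168 + 29 = 63197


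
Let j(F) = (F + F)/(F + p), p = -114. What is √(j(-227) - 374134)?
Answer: 2*I*√10876130210/341 ≈ 611.66*I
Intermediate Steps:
j(F) = 2*F/(-114 + F) (j(F) = (F + F)/(F - 114) = (2*F)/(-114 + F) = 2*F/(-114 + F))
√(j(-227) - 374134) = √(2*(-227)/(-114 - 227) - 374134) = √(2*(-227)/(-341) - 374134) = √(2*(-227)*(-1/341) - 374134) = √(454/341 - 374134) = √(-127579240/341) = 2*I*√10876130210/341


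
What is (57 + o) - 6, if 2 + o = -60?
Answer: -11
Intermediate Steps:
o = -62 (o = -2 - 60 = -62)
(57 + o) - 6 = (57 - 62) - 6 = -5 - 6 = -11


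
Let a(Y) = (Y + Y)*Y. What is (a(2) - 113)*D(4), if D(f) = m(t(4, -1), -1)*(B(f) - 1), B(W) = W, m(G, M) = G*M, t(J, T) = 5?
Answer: 1575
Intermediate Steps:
a(Y) = 2*Y² (a(Y) = (2*Y)*Y = 2*Y²)
D(f) = 5 - 5*f (D(f) = (5*(-1))*(f - 1) = -5*(-1 + f) = 5 - 5*f)
(a(2) - 113)*D(4) = (2*2² - 113)*(5 - 5*4) = (2*4 - 113)*(5 - 20) = (8 - 113)*(-15) = -105*(-15) = 1575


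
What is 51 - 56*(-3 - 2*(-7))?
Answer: -565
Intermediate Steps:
51 - 56*(-3 - 2*(-7)) = 51 - 56*(-3 + 14) = 51 - 56*11 = 51 - 616 = -565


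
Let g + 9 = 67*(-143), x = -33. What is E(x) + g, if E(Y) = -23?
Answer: -9613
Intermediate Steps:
g = -9590 (g = -9 + 67*(-143) = -9 - 9581 = -9590)
E(x) + g = -23 - 9590 = -9613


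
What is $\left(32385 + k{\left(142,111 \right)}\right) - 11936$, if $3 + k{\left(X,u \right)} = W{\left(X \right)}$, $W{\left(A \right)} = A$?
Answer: $20588$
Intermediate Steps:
$k{\left(X,u \right)} = -3 + X$
$\left(32385 + k{\left(142,111 \right)}\right) - 11936 = \left(32385 + \left(-3 + 142\right)\right) - 11936 = \left(32385 + 139\right) - 11936 = 32524 - 11936 = 20588$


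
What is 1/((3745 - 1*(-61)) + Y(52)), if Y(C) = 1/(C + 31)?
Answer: 83/315899 ≈ 0.00026274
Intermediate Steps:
Y(C) = 1/(31 + C)
1/((3745 - 1*(-61)) + Y(52)) = 1/((3745 - 1*(-61)) + 1/(31 + 52)) = 1/((3745 + 61) + 1/83) = 1/(3806 + 1/83) = 1/(315899/83) = 83/315899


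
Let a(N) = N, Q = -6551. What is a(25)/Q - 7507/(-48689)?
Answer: 47961132/318961639 ≈ 0.15037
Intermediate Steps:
a(25)/Q - 7507/(-48689) = 25/(-6551) - 7507/(-48689) = 25*(-1/6551) - 7507*(-1/48689) = -25/6551 + 7507/48689 = 47961132/318961639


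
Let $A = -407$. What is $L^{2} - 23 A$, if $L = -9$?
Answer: $9442$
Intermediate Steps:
$L^{2} - 23 A = \left(-9\right)^{2} - -9361 = 81 + 9361 = 9442$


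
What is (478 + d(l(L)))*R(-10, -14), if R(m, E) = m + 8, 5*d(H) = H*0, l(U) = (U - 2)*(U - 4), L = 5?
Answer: -956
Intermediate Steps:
l(U) = (-4 + U)*(-2 + U) (l(U) = (-2 + U)*(-4 + U) = (-4 + U)*(-2 + U))
d(H) = 0 (d(H) = (H*0)/5 = (⅕)*0 = 0)
R(m, E) = 8 + m
(478 + d(l(L)))*R(-10, -14) = (478 + 0)*(8 - 10) = 478*(-2) = -956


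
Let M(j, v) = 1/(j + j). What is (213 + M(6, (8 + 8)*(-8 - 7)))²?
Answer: 6538249/144 ≈ 45405.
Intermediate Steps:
M(j, v) = 1/(2*j)
(213 + M(6, (8 + 8)*(-8 - 7)))² = (213 + (½)/6)² = (213 + (½)*(⅙))² = (213 + 1/12)² = (2557/12)² = 6538249/144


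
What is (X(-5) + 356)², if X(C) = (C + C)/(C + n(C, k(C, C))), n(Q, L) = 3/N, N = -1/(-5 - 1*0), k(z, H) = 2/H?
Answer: 126025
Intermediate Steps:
N = ⅕ (N = -1/(-5 + 0) = -1/(-5) = -1*(-⅕) = ⅕ ≈ 0.20000)
n(Q, L) = 15 (n(Q, L) = 3/(⅕) = 3*5 = 15)
X(C) = 2*C/(15 + C) (X(C) = (C + C)/(C + 15) = (2*C)/(15 + C) = 2*C/(15 + C))
(X(-5) + 356)² = (2*(-5)/(15 - 5) + 356)² = (2*(-5)/10 + 356)² = (2*(-5)*(⅒) + 356)² = (-1 + 356)² = 355² = 126025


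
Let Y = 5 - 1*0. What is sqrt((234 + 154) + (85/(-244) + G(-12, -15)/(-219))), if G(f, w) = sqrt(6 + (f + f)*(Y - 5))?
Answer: sqrt(276725713527 - 3259596*sqrt(6))/26718 ≈ 19.689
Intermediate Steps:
Y = 5 (Y = 5 + 0 = 5)
G(f, w) = sqrt(6) (G(f, w) = sqrt(6 + (f + f)*(5 - 5)) = sqrt(6 + (2*f)*0) = sqrt(6 + 0) = sqrt(6))
sqrt((234 + 154) + (85/(-244) + G(-12, -15)/(-219))) = sqrt((234 + 154) + (85/(-244) + sqrt(6)/(-219))) = sqrt(388 + (85*(-1/244) + sqrt(6)*(-1/219))) = sqrt(388 + (-85/244 - sqrt(6)/219)) = sqrt(94587/244 - sqrt(6)/219)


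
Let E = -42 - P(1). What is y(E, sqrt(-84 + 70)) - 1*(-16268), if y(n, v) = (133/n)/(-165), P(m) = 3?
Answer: 120790033/7425 ≈ 16268.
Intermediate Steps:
E = -45 (E = -42 - 1*3 = -42 - 3 = -45)
y(n, v) = -133/(165*n) (y(n, v) = (133/n)*(-1/165) = -133/(165*n))
y(E, sqrt(-84 + 70)) - 1*(-16268) = -133/165/(-45) - 1*(-16268) = -133/165*(-1/45) + 16268 = 133/7425 + 16268 = 120790033/7425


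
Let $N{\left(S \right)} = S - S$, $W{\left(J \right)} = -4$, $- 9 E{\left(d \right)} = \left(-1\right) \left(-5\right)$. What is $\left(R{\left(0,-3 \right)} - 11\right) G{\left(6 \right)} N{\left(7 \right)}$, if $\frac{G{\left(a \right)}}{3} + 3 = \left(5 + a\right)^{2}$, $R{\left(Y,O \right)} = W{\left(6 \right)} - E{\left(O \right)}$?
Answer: $0$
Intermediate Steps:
$E{\left(d \right)} = - \frac{5}{9}$ ($E{\left(d \right)} = - \frac{\left(-1\right) \left(-5\right)}{9} = \left(- \frac{1}{9}\right) 5 = - \frac{5}{9}$)
$R{\left(Y,O \right)} = - \frac{31}{9}$ ($R{\left(Y,O \right)} = -4 - - \frac{5}{9} = -4 + \frac{5}{9} = - \frac{31}{9}$)
$N{\left(S \right)} = 0$
$G{\left(a \right)} = -9 + 3 \left(5 + a\right)^{2}$
$\left(R{\left(0,-3 \right)} - 11\right) G{\left(6 \right)} N{\left(7 \right)} = \left(- \frac{31}{9} - 11\right) \left(-9 + 3 \left(5 + 6\right)^{2}\right) 0 = - \frac{130 \left(-9 + 3 \cdot 11^{2}\right)}{9} \cdot 0 = - \frac{130 \left(-9 + 3 \cdot 121\right)}{9} \cdot 0 = - \frac{130 \left(-9 + 363\right)}{9} \cdot 0 = \left(- \frac{130}{9}\right) 354 \cdot 0 = \left(- \frac{15340}{3}\right) 0 = 0$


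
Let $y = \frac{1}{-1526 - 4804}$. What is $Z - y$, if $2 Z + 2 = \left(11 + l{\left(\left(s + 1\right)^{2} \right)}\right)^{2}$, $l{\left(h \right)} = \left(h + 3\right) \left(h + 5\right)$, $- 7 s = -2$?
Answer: $\frac{16041515023718}{18245595165} \approx 879.2$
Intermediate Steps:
$s = \frac{2}{7}$ ($s = \left(- \frac{1}{7}\right) \left(-2\right) = \frac{2}{7} \approx 0.28571$)
$l{\left(h \right)} = \left(3 + h\right) \left(5 + h\right)$
$y = - \frac{1}{6330}$ ($y = \frac{1}{-6330} = - \frac{1}{6330} \approx -0.00015798$)
$Z = \frac{10136816519}{11529602}$ ($Z = -1 + \frac{\left(11 + \left(15 + \left(\left(\frac{2}{7} + 1\right)^{2}\right)^{2} + 8 \left(\frac{2}{7} + 1\right)^{2}\right)\right)^{2}}{2} = -1 + \frac{\left(11 + \left(15 + \left(\left(\frac{9}{7}\right)^{2}\right)^{2} + 8 \left(\frac{9}{7}\right)^{2}\right)\right)^{2}}{2} = -1 + \frac{\left(11 + \left(15 + \left(\frac{81}{49}\right)^{2} + 8 \cdot \frac{81}{49}\right)\right)^{2}}{2} = -1 + \frac{\left(11 + \left(15 + \frac{6561}{2401} + \frac{648}{49}\right)\right)^{2}}{2} = -1 + \frac{\left(11 + \frac{74328}{2401}\right)^{2}}{2} = -1 + \frac{\left(\frac{100739}{2401}\right)^{2}}{2} = -1 + \frac{1}{2} \cdot \frac{10148346121}{5764801} = -1 + \frac{10148346121}{11529602} = \frac{10136816519}{11529602} \approx 879.2$)
$Z - y = \frac{10136816519}{11529602} - - \frac{1}{6330} = \frac{10136816519}{11529602} + \frac{1}{6330} = \frac{16041515023718}{18245595165}$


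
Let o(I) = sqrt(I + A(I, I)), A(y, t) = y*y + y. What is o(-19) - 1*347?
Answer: -347 + sqrt(323) ≈ -329.03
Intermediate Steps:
A(y, t) = y + y**2 (A(y, t) = y**2 + y = y + y**2)
o(I) = sqrt(I + I*(1 + I))
o(-19) - 1*347 = sqrt(-19*(2 - 19)) - 1*347 = sqrt(-19*(-17)) - 347 = sqrt(323) - 347 = -347 + sqrt(323)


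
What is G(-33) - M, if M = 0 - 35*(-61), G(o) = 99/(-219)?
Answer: -155888/73 ≈ -2135.5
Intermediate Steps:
G(o) = -33/73 (G(o) = 99*(-1/219) = -33/73)
M = 2135 (M = 0 + 2135 = 2135)
G(-33) - M = -33/73 - 1*2135 = -33/73 - 2135 = -155888/73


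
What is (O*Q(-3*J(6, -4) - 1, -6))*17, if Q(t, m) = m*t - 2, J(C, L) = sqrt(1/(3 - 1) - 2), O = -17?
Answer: -1156 - 2601*I*sqrt(6) ≈ -1156.0 - 6371.1*I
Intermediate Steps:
J(C, L) = I*sqrt(6)/2 (J(C, L) = sqrt(1/2 - 2) = sqrt(-3/2) = I*sqrt(6)/2)
Q(t, m) = -2 + m*t
(O*Q(-3*J(6, -4) - 1, -6))*17 = -17*(-2 - 6*(-3*I*sqrt(6)/2 - 1))*17 = -17*(-2 - 6*(-1 - 3*I*sqrt(6)/2))*17 = -17*(-2 + (6 + 9*I*sqrt(6)))*17 = -17*(4 + 9*I*sqrt(6))*17 = (-68 - 153*I*sqrt(6))*17 = -1156 - 2601*I*sqrt(6)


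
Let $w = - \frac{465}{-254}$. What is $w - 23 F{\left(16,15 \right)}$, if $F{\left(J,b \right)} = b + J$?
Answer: $- \frac{180637}{254} \approx -711.17$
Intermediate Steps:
$F{\left(J,b \right)} = J + b$
$w = \frac{465}{254}$ ($w = \left(-465\right) \left(- \frac{1}{254}\right) = \frac{465}{254} \approx 1.8307$)
$w - 23 F{\left(16,15 \right)} = \frac{465}{254} - 23 \left(16 + 15\right) = \frac{465}{254} - 713 = - \frac{180637}{254}$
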